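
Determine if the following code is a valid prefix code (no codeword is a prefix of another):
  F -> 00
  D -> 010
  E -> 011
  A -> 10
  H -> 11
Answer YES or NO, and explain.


Checking each pair (does one codeword prefix another?):
  F='00' vs D='010': no prefix
  F='00' vs E='011': no prefix
  F='00' vs A='10': no prefix
  F='00' vs H='11': no prefix
  D='010' vs F='00': no prefix
  D='010' vs E='011': no prefix
  D='010' vs A='10': no prefix
  D='010' vs H='11': no prefix
  E='011' vs F='00': no prefix
  E='011' vs D='010': no prefix
  E='011' vs A='10': no prefix
  E='011' vs H='11': no prefix
  A='10' vs F='00': no prefix
  A='10' vs D='010': no prefix
  A='10' vs E='011': no prefix
  A='10' vs H='11': no prefix
  H='11' vs F='00': no prefix
  H='11' vs D='010': no prefix
  H='11' vs E='011': no prefix
  H='11' vs A='10': no prefix
No violation found over all pairs.

YES -- this is a valid prefix code. No codeword is a prefix of any other codeword.


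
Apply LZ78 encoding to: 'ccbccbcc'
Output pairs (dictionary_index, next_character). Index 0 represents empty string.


LZ78 encoding steps:
Dictionary: {0: ''}
Step 1: w='' (idx 0), next='c' -> output (0, 'c'), add 'c' as idx 1
Step 2: w='c' (idx 1), next='b' -> output (1, 'b'), add 'cb' as idx 2
Step 3: w='c' (idx 1), next='c' -> output (1, 'c'), add 'cc' as idx 3
Step 4: w='' (idx 0), next='b' -> output (0, 'b'), add 'b' as idx 4
Step 5: w='cc' (idx 3), end of input -> output (3, '')


Encoded: [(0, 'c'), (1, 'b'), (1, 'c'), (0, 'b'), (3, '')]


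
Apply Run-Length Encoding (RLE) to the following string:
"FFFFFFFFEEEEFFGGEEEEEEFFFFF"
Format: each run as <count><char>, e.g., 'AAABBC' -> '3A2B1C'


Scanning runs left to right:
  i=0: run of 'F' x 8 -> '8F'
  i=8: run of 'E' x 4 -> '4E'
  i=12: run of 'F' x 2 -> '2F'
  i=14: run of 'G' x 2 -> '2G'
  i=16: run of 'E' x 6 -> '6E'
  i=22: run of 'F' x 5 -> '5F'

RLE = 8F4E2F2G6E5F


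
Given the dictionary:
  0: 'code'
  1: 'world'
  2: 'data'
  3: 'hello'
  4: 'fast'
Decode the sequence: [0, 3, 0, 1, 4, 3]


Look up each index in the dictionary:
  0 -> 'code'
  3 -> 'hello'
  0 -> 'code'
  1 -> 'world'
  4 -> 'fast'
  3 -> 'hello'

Decoded: "code hello code world fast hello"


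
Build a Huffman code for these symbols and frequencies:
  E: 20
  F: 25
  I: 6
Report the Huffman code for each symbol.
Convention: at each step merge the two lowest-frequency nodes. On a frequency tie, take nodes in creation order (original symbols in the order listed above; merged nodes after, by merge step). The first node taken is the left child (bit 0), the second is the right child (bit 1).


Huffman tree construction:
Step 1: Merge I(6) + E(20) = 26
Step 2: Merge F(25) + (I+E)(26) = 51
Read each symbol's code off the tree from the root (left child = 0, right child = 1).

Codes:
  E: 11 (length 2)
  F: 0 (length 1)
  I: 10 (length 2)
Average code length: 77/51 = 1.5098 bits/symbol


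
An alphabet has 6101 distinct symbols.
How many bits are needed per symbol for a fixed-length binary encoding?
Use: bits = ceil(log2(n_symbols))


log2(6101) = 12.5748
Bracket: 2^12 = 4096 < 6101 <= 2^13 = 8192
So ceil(log2(6101)) = 13

bits = ceil(log2(6101)) = ceil(12.5748) = 13 bits


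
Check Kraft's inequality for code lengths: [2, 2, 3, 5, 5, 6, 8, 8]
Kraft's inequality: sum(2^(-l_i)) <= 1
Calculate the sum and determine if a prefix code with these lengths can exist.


Sum = 2^(-2) + 2^(-2) + 2^(-3) + 2^(-5) + 2^(-5) + 2^(-6) + 2^(-8) + 2^(-8)
    = 0.25 + 0.25 + 0.125 + 0.03125 + 0.03125 + 0.015625 + 0.00390625 + 0.00390625
    = 182/256 = 0.7109375
Since 0.7109375 <= 1, Kraft's inequality IS satisfied.
A prefix code with these lengths CAN exist.

Kraft sum = 0.7109375. Satisfied.


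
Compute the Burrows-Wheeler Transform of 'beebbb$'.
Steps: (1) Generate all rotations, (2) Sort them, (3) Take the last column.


Rotations (sorted):
  0: $beebbb -> last char: b
  1: b$beebb -> last char: b
  2: bb$beeb -> last char: b
  3: bbb$bee -> last char: e
  4: beebbb$ -> last char: $
  5: ebbb$be -> last char: e
  6: eebbb$b -> last char: b


BWT = bbbe$eb


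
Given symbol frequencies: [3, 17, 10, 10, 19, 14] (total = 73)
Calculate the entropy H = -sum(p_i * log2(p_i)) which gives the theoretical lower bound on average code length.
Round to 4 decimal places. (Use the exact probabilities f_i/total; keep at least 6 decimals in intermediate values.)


Per-symbol terms -p_i * log2(p_i) with p_i = f_i/73:
  p = 3/73 = 0.041096: log2(p) = -4.604862, -p*log2(p) = 0.189241
  p = 17/73 = 0.232877: log2(p) = -2.102362, -p*log2(p) = 0.489591
  p = 10/73 = 0.136986: log2(p) = -2.867896, -p*log2(p) = 0.392863
  p = 10/73 = 0.136986: log2(p) = -2.867896, -p*log2(p) = 0.392863
  p = 19/73 = 0.260274: log2(p) = -1.941897, -p*log2(p) = 0.505425
  p = 14/73 = 0.191781: log2(p) = -2.382470, -p*log2(p) = 0.456912
H = 0.189241 + 0.489591 + 0.392863 + 0.392863 + 0.505425 + 0.456912 = 2.426895

H = 2.4269 bits/symbol


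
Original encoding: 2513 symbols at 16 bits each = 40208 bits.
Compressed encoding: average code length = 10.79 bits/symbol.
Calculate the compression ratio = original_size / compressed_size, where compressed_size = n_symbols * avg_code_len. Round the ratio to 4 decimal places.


original_size = n_symbols * orig_bits = 2513 * 16 = 40208 bits
compressed_size = n_symbols * avg_code_len = 2513 * 10.79 = 27115.27 bits
ratio = original_size / compressed_size = 40208 / 27115.27 = 1.4829

Compression ratio = 1.4829


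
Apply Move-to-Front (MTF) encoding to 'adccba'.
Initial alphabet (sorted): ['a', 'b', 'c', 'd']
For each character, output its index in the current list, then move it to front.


MTF encoding:
'a': index 0 in ['a', 'b', 'c', 'd'] -> ['a', 'b', 'c', 'd']
'd': index 3 in ['a', 'b', 'c', 'd'] -> ['d', 'a', 'b', 'c']
'c': index 3 in ['d', 'a', 'b', 'c'] -> ['c', 'd', 'a', 'b']
'c': index 0 in ['c', 'd', 'a', 'b'] -> ['c', 'd', 'a', 'b']
'b': index 3 in ['c', 'd', 'a', 'b'] -> ['b', 'c', 'd', 'a']
'a': index 3 in ['b', 'c', 'd', 'a'] -> ['a', 'b', 'c', 'd']


Output: [0, 3, 3, 0, 3, 3]


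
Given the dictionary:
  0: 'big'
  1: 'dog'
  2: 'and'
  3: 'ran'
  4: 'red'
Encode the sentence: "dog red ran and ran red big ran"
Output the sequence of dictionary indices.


Look up each word in the dictionary:
  'dog' -> 1
  'red' -> 4
  'ran' -> 3
  'and' -> 2
  'ran' -> 3
  'red' -> 4
  'big' -> 0
  'ran' -> 3

Encoded: [1, 4, 3, 2, 3, 4, 0, 3]


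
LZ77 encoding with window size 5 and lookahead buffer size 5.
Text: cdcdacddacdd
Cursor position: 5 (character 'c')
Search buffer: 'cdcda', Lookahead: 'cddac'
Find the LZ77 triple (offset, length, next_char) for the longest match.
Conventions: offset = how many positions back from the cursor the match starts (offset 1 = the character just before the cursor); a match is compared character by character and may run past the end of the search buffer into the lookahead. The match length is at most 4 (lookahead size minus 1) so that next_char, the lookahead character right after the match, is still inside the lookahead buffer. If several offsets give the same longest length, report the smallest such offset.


Try each offset into the search buffer:
  offset=1 (pos 4, char 'a'): match length 0
  offset=2 (pos 3, char 'd'): match length 0
  offset=3 (pos 2, char 'c'): match length 2
  offset=4 (pos 1, char 'd'): match length 0
  offset=5 (pos 0, char 'c'): match length 2
Longest match has length 2, found at offsets 3, 5; take the smallest, offset 3.
next_char = character at position 5 + 2 = 7 -> 'd'

Best match: offset=3, length=2 (matching 'cd' starting at position 2)
LZ77 triple: (3, 2, 'd')


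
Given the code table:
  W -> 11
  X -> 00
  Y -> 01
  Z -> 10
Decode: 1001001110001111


Decoding:
10 -> Z
01 -> Y
00 -> X
11 -> W
10 -> Z
00 -> X
11 -> W
11 -> W


Result: ZYXWZXWW


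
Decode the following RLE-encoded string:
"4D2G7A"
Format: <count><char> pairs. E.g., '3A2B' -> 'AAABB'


Expanding each <count><char> pair:
  4D -> 'DDDD'
  2G -> 'GG'
  7A -> 'AAAAAAA'

Decoded = DDDDGGAAAAAAA


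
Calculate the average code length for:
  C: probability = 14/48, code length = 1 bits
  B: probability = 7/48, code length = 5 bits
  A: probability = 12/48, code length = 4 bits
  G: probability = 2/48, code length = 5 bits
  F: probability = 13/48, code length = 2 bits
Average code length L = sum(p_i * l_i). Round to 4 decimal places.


Weighted contributions p_i * l_i:
  C: (14/48) * 1 = 14/48
  B: (7/48) * 5 = 35/48
  A: (12/48) * 4 = 48/48
  G: (2/48) * 5 = 10/48
  F: (13/48) * 2 = 26/48
Sum = (14 + 35 + 48 + 10 + 26)/48 = 133/48

L = 133/48 = 2.7708 bits/symbol


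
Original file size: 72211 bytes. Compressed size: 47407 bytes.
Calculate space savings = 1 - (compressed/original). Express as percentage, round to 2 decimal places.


ratio = compressed/original = 47407/72211 = 0.656507
savings = 1 - ratio = 1 - 0.656507 = 0.343493
as a percentage: 0.343493 * 100 = 34.35%

Space savings = 1 - 47407/72211 = 34.35%


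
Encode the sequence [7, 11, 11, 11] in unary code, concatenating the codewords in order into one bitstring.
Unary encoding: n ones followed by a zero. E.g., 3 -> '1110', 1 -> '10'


Encode each number as n ones followed by a terminating 0:
  7 -> 11111110 (8 bits)
  11 -> 111111111110 (12 bits)
  11 -> 111111111110 (12 bits)
  11 -> 111111111110 (12 bits)
Total length = 8 + 12 + 12 + 12 = 44 bits.

Unary([7, 11, 11, 11]) = 11111110111111111110111111111110111111111110 (44 bits)


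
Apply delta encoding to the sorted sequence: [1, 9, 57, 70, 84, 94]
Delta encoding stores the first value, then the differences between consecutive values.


First value: 1
Deltas:
  9 - 1 = 8
  57 - 9 = 48
  70 - 57 = 13
  84 - 70 = 14
  94 - 84 = 10


Delta encoded: [1, 8, 48, 13, 14, 10]


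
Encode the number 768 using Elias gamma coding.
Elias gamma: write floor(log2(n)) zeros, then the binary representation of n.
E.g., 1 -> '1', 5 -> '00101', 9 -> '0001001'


num_bits = floor(log2(768)) + 1 = 10
leading_zeros = num_bits - 1 = 9
binary(768) = 1100000000

Elias gamma(768) = '000000000' + '1100000000' = 0000000001100000000 (19 bits)


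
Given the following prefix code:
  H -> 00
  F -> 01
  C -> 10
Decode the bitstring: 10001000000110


Decoding step by step:
Bits 10 -> C
Bits 00 -> H
Bits 10 -> C
Bits 00 -> H
Bits 00 -> H
Bits 01 -> F
Bits 10 -> C


Decoded message: CHCHHFC


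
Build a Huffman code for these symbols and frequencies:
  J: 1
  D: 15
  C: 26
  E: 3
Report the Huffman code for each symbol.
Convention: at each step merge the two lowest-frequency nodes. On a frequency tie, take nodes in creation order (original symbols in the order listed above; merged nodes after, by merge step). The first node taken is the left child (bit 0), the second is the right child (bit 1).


Huffman tree construction:
Step 1: Merge J(1) + E(3) = 4
Step 2: Merge (J+E)(4) + D(15) = 19
Step 3: Merge ((J+E)+D)(19) + C(26) = 45
Read each symbol's code off the tree from the root (left child = 0, right child = 1).

Codes:
  J: 000 (length 3)
  D: 01 (length 2)
  C: 1 (length 1)
  E: 001 (length 3)
Average code length: 68/45 = 1.5111 bits/symbol


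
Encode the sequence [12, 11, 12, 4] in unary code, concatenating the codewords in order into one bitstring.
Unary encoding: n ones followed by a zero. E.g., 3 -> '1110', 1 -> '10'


Encode each number as n ones followed by a terminating 0:
  12 -> 1111111111110 (13 bits)
  11 -> 111111111110 (12 bits)
  12 -> 1111111111110 (13 bits)
  4 -> 11110 (5 bits)
Total length = 13 + 12 + 13 + 5 = 43 bits.

Unary([12, 11, 12, 4]) = 1111111111110111111111110111111111111011110 (43 bits)


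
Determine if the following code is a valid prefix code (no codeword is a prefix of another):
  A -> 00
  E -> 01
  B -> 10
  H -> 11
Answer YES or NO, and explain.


Checking each pair (does one codeword prefix another?):
  A='00' vs E='01': no prefix
  A='00' vs B='10': no prefix
  A='00' vs H='11': no prefix
  E='01' vs A='00': no prefix
  E='01' vs B='10': no prefix
  E='01' vs H='11': no prefix
  B='10' vs A='00': no prefix
  B='10' vs E='01': no prefix
  B='10' vs H='11': no prefix
  H='11' vs A='00': no prefix
  H='11' vs E='01': no prefix
  H='11' vs B='10': no prefix
No violation found over all pairs.

YES -- this is a valid prefix code. No codeword is a prefix of any other codeword.


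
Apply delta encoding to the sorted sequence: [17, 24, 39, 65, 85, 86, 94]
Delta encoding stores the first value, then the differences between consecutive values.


First value: 17
Deltas:
  24 - 17 = 7
  39 - 24 = 15
  65 - 39 = 26
  85 - 65 = 20
  86 - 85 = 1
  94 - 86 = 8


Delta encoded: [17, 7, 15, 26, 20, 1, 8]


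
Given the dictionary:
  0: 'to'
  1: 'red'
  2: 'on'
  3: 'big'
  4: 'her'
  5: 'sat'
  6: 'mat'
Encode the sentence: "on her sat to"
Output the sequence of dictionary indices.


Look up each word in the dictionary:
  'on' -> 2
  'her' -> 4
  'sat' -> 5
  'to' -> 0

Encoded: [2, 4, 5, 0]


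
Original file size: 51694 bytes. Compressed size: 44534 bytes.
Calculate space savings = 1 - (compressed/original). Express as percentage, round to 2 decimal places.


ratio = compressed/original = 44534/51694 = 0.861493
savings = 1 - ratio = 1 - 0.861493 = 0.138507
as a percentage: 0.138507 * 100 = 13.85%

Space savings = 1 - 44534/51694 = 13.85%


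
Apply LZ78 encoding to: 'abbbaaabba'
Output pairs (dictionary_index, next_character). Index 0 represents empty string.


LZ78 encoding steps:
Dictionary: {0: ''}
Step 1: w='' (idx 0), next='a' -> output (0, 'a'), add 'a' as idx 1
Step 2: w='' (idx 0), next='b' -> output (0, 'b'), add 'b' as idx 2
Step 3: w='b' (idx 2), next='b' -> output (2, 'b'), add 'bb' as idx 3
Step 4: w='a' (idx 1), next='a' -> output (1, 'a'), add 'aa' as idx 4
Step 5: w='a' (idx 1), next='b' -> output (1, 'b'), add 'ab' as idx 5
Step 6: w='b' (idx 2), next='a' -> output (2, 'a'), add 'ba' as idx 6


Encoded: [(0, 'a'), (0, 'b'), (2, 'b'), (1, 'a'), (1, 'b'), (2, 'a')]


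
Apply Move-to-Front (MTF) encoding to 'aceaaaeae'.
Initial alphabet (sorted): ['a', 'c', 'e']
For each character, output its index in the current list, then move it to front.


MTF encoding:
'a': index 0 in ['a', 'c', 'e'] -> ['a', 'c', 'e']
'c': index 1 in ['a', 'c', 'e'] -> ['c', 'a', 'e']
'e': index 2 in ['c', 'a', 'e'] -> ['e', 'c', 'a']
'a': index 2 in ['e', 'c', 'a'] -> ['a', 'e', 'c']
'a': index 0 in ['a', 'e', 'c'] -> ['a', 'e', 'c']
'a': index 0 in ['a', 'e', 'c'] -> ['a', 'e', 'c']
'e': index 1 in ['a', 'e', 'c'] -> ['e', 'a', 'c']
'a': index 1 in ['e', 'a', 'c'] -> ['a', 'e', 'c']
'e': index 1 in ['a', 'e', 'c'] -> ['e', 'a', 'c']


Output: [0, 1, 2, 2, 0, 0, 1, 1, 1]


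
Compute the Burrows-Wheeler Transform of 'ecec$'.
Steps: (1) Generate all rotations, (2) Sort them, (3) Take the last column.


Rotations (sorted):
  0: $ecec -> last char: c
  1: c$ece -> last char: e
  2: cec$e -> last char: e
  3: ec$ec -> last char: c
  4: ecec$ -> last char: $


BWT = ceec$


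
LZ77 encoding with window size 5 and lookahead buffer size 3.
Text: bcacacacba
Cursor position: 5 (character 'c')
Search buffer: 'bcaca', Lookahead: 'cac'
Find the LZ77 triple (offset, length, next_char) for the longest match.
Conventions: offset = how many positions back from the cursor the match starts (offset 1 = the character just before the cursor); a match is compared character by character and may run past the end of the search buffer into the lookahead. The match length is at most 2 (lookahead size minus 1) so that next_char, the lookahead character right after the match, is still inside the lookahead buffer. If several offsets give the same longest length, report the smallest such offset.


Try each offset into the search buffer:
  offset=1 (pos 4, char 'a'): match length 0
  offset=2 (pos 3, char 'c'): match length 2
  offset=3 (pos 2, char 'a'): match length 0
  offset=4 (pos 1, char 'c'): match length 2
  offset=5 (pos 0, char 'b'): match length 0
Longest match has length 2, found at offsets 2, 4; take the smallest, offset 2.
next_char = character at position 5 + 2 = 7 -> 'c'

Best match: offset=2, length=2 (matching 'ca' starting at position 3)
LZ77 triple: (2, 2, 'c')


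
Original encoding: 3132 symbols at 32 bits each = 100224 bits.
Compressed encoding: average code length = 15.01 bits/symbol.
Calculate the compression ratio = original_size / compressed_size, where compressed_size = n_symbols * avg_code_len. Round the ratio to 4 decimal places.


original_size = n_symbols * orig_bits = 3132 * 32 = 100224 bits
compressed_size = n_symbols * avg_code_len = 3132 * 15.01 = 47011.32 bits
ratio = original_size / compressed_size = 100224 / 47011.32 = 2.1319

Compression ratio = 2.1319


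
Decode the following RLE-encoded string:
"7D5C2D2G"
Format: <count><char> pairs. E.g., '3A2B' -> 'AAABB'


Expanding each <count><char> pair:
  7D -> 'DDDDDDD'
  5C -> 'CCCCC'
  2D -> 'DD'
  2G -> 'GG'

Decoded = DDDDDDDCCCCCDDGG


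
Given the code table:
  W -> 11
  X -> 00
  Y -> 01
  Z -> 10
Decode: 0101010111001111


Decoding:
01 -> Y
01 -> Y
01 -> Y
01 -> Y
11 -> W
00 -> X
11 -> W
11 -> W


Result: YYYYWXWW


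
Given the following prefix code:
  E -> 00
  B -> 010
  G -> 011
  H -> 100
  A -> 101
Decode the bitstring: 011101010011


Decoding step by step:
Bits 011 -> G
Bits 101 -> A
Bits 010 -> B
Bits 011 -> G


Decoded message: GABG


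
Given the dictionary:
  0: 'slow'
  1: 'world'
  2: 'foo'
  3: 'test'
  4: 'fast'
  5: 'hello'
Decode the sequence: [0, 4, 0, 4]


Look up each index in the dictionary:
  0 -> 'slow'
  4 -> 'fast'
  0 -> 'slow'
  4 -> 'fast'

Decoded: "slow fast slow fast"


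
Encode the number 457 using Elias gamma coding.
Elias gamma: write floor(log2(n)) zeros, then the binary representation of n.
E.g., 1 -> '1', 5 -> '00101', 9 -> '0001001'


num_bits = floor(log2(457)) + 1 = 9
leading_zeros = num_bits - 1 = 8
binary(457) = 111001001

Elias gamma(457) = '00000000' + '111001001' = 00000000111001001 (17 bits)


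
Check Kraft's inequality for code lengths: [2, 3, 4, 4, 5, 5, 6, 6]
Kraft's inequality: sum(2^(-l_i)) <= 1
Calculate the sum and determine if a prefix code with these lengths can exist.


Sum = 2^(-2) + 2^(-3) + 2^(-4) + 2^(-4) + 2^(-5) + 2^(-5) + 2^(-6) + 2^(-6)
    = 0.25 + 0.125 + 0.0625 + 0.0625 + 0.03125 + 0.03125 + 0.015625 + 0.015625
    = 38/64 = 0.59375
Since 0.59375 <= 1, Kraft's inequality IS satisfied.
A prefix code with these lengths CAN exist.

Kraft sum = 0.59375. Satisfied.


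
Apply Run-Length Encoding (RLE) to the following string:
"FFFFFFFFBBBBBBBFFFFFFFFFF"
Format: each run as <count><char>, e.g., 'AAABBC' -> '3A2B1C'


Scanning runs left to right:
  i=0: run of 'F' x 8 -> '8F'
  i=8: run of 'B' x 7 -> '7B'
  i=15: run of 'F' x 10 -> '10F'

RLE = 8F7B10F


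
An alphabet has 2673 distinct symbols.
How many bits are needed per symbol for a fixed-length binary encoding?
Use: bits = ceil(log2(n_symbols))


log2(2673) = 11.3842
Bracket: 2^11 = 2048 < 2673 <= 2^12 = 4096
So ceil(log2(2673)) = 12

bits = ceil(log2(2673)) = ceil(11.3842) = 12 bits


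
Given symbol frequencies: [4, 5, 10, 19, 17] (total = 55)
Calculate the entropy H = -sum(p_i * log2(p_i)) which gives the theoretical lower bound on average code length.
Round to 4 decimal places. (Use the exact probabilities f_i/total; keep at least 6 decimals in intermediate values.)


Per-symbol terms -p_i * log2(p_i) with p_i = f_i/55:
  p = 4/55 = 0.072727: log2(p) = -3.781360, -p*log2(p) = 0.275008
  p = 5/55 = 0.090909: log2(p) = -3.459432, -p*log2(p) = 0.314494
  p = 10/55 = 0.181818: log2(p) = -2.459432, -p*log2(p) = 0.447169
  p = 19/55 = 0.345455: log2(p) = -1.533432, -p*log2(p) = 0.529731
  p = 17/55 = 0.309091: log2(p) = -1.693897, -p*log2(p) = 0.523568
H = 0.275008 + 0.314494 + 0.447169 + 0.529731 + 0.523568 = 2.089970

H = 2.09 bits/symbol


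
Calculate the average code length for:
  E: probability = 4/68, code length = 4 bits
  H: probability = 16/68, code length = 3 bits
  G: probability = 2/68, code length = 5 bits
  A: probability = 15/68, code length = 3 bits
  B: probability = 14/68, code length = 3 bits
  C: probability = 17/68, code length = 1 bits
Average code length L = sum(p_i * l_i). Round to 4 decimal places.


Weighted contributions p_i * l_i:
  E: (4/68) * 4 = 16/68
  H: (16/68) * 3 = 48/68
  G: (2/68) * 5 = 10/68
  A: (15/68) * 3 = 45/68
  B: (14/68) * 3 = 42/68
  C: (17/68) * 1 = 17/68
Sum = (16 + 48 + 10 + 45 + 42 + 17)/68 = 178/68

L = 178/68 = 2.6176 bits/symbol


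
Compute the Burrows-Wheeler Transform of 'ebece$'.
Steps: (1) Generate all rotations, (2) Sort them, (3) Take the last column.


Rotations (sorted):
  0: $ebece -> last char: e
  1: bece$e -> last char: e
  2: ce$ebe -> last char: e
  3: e$ebec -> last char: c
  4: ebece$ -> last char: $
  5: ece$eb -> last char: b


BWT = eeec$b


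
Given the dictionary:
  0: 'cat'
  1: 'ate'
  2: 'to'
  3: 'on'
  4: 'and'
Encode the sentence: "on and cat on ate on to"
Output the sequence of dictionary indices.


Look up each word in the dictionary:
  'on' -> 3
  'and' -> 4
  'cat' -> 0
  'on' -> 3
  'ate' -> 1
  'on' -> 3
  'to' -> 2

Encoded: [3, 4, 0, 3, 1, 3, 2]


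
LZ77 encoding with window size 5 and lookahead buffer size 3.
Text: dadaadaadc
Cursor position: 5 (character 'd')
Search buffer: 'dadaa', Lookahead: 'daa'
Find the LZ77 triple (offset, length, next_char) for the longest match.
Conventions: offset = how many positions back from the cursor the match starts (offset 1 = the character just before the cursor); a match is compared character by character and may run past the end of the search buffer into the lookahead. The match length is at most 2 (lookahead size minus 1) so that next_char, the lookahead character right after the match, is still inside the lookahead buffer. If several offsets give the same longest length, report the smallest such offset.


Try each offset into the search buffer:
  offset=1 (pos 4, char 'a'): match length 0
  offset=2 (pos 3, char 'a'): match length 0
  offset=3 (pos 2, char 'd'): match length 2
  offset=4 (pos 1, char 'a'): match length 0
  offset=5 (pos 0, char 'd'): match length 2
Longest match has length 2, found at offsets 3, 5; take the smallest, offset 3.
next_char = character at position 5 + 2 = 7 -> 'a'

Best match: offset=3, length=2 (matching 'da' starting at position 2)
LZ77 triple: (3, 2, 'a')


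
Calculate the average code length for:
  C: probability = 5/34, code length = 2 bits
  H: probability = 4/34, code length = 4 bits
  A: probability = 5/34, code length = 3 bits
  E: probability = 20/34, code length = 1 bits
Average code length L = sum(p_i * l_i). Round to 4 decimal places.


Weighted contributions p_i * l_i:
  C: (5/34) * 2 = 10/34
  H: (4/34) * 4 = 16/34
  A: (5/34) * 3 = 15/34
  E: (20/34) * 1 = 20/34
Sum = (10 + 16 + 15 + 20)/34 = 61/34

L = 61/34 = 1.7941 bits/symbol


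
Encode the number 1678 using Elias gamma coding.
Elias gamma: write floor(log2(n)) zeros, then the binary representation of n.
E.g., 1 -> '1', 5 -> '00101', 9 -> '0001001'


num_bits = floor(log2(1678)) + 1 = 11
leading_zeros = num_bits - 1 = 10
binary(1678) = 11010001110

Elias gamma(1678) = '0000000000' + '11010001110' = 000000000011010001110 (21 bits)


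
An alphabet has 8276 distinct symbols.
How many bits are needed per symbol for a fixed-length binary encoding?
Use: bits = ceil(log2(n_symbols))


log2(8276) = 13.0147
Bracket: 2^13 = 8192 < 8276 <= 2^14 = 16384
So ceil(log2(8276)) = 14

bits = ceil(log2(8276)) = ceil(13.0147) = 14 bits


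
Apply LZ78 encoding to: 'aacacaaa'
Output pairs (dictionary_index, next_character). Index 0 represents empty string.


LZ78 encoding steps:
Dictionary: {0: ''}
Step 1: w='' (idx 0), next='a' -> output (0, 'a'), add 'a' as idx 1
Step 2: w='a' (idx 1), next='c' -> output (1, 'c'), add 'ac' as idx 2
Step 3: w='ac' (idx 2), next='a' -> output (2, 'a'), add 'aca' as idx 3
Step 4: w='a' (idx 1), next='a' -> output (1, 'a'), add 'aa' as idx 4


Encoded: [(0, 'a'), (1, 'c'), (2, 'a'), (1, 'a')]


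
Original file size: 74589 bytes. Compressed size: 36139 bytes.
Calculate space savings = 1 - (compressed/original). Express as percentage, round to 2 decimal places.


ratio = compressed/original = 36139/74589 = 0.484508
savings = 1 - ratio = 1 - 0.484508 = 0.515492
as a percentage: 0.515492 * 100 = 51.55%

Space savings = 1 - 36139/74589 = 51.55%


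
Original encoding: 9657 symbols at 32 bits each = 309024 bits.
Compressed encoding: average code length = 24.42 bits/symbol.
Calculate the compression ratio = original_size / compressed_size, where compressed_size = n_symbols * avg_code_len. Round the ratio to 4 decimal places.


original_size = n_symbols * orig_bits = 9657 * 32 = 309024 bits
compressed_size = n_symbols * avg_code_len = 9657 * 24.42 = 235823.94 bits
ratio = original_size / compressed_size = 309024 / 235823.94 = 1.3104

Compression ratio = 1.3104


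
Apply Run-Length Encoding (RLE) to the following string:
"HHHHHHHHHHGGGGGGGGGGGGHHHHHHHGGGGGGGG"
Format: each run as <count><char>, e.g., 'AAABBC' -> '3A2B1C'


Scanning runs left to right:
  i=0: run of 'H' x 10 -> '10H'
  i=10: run of 'G' x 12 -> '12G'
  i=22: run of 'H' x 7 -> '7H'
  i=29: run of 'G' x 8 -> '8G'

RLE = 10H12G7H8G


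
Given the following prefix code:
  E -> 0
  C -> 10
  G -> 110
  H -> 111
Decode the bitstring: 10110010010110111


Decoding step by step:
Bits 10 -> C
Bits 110 -> G
Bits 0 -> E
Bits 10 -> C
Bits 0 -> E
Bits 10 -> C
Bits 110 -> G
Bits 111 -> H


Decoded message: CGECECGH


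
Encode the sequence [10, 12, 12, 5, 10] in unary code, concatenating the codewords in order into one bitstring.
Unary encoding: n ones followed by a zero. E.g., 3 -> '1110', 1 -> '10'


Encode each number as n ones followed by a terminating 0:
  10 -> 11111111110 (11 bits)
  12 -> 1111111111110 (13 bits)
  12 -> 1111111111110 (13 bits)
  5 -> 111110 (6 bits)
  10 -> 11111111110 (11 bits)
Total length = 11 + 13 + 13 + 6 + 11 = 54 bits.

Unary([10, 12, 12, 5, 10]) = 111111111101111111111110111111111111011111011111111110 (54 bits)


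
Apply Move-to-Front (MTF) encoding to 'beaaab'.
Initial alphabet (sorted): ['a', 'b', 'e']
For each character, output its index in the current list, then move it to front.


MTF encoding:
'b': index 1 in ['a', 'b', 'e'] -> ['b', 'a', 'e']
'e': index 2 in ['b', 'a', 'e'] -> ['e', 'b', 'a']
'a': index 2 in ['e', 'b', 'a'] -> ['a', 'e', 'b']
'a': index 0 in ['a', 'e', 'b'] -> ['a', 'e', 'b']
'a': index 0 in ['a', 'e', 'b'] -> ['a', 'e', 'b']
'b': index 2 in ['a', 'e', 'b'] -> ['b', 'a', 'e']


Output: [1, 2, 2, 0, 0, 2]


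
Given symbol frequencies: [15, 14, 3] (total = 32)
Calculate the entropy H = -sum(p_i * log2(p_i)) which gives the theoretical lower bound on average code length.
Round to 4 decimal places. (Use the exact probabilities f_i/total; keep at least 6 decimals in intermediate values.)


Per-symbol terms -p_i * log2(p_i) with p_i = f_i/32:
  p = 15/32 = 0.468750: log2(p) = -1.093109, -p*log2(p) = 0.512395
  p = 14/32 = 0.437500: log2(p) = -1.192645, -p*log2(p) = 0.521782
  p = 3/32 = 0.093750: log2(p) = -3.415037, -p*log2(p) = 0.320160
H = 0.512395 + 0.521782 + 0.320160 = 1.354337

H = 1.3543 bits/symbol


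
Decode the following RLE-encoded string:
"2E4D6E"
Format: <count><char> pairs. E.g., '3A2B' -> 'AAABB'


Expanding each <count><char> pair:
  2E -> 'EE'
  4D -> 'DDDD'
  6E -> 'EEEEEE'

Decoded = EEDDDDEEEEEE


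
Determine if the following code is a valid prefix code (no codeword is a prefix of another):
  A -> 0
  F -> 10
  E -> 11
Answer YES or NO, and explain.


Checking each pair (does one codeword prefix another?):
  A='0' vs F='10': no prefix
  A='0' vs E='11': no prefix
  F='10' vs A='0': no prefix
  F='10' vs E='11': no prefix
  E='11' vs A='0': no prefix
  E='11' vs F='10': no prefix
No violation found over all pairs.

YES -- this is a valid prefix code. No codeword is a prefix of any other codeword.


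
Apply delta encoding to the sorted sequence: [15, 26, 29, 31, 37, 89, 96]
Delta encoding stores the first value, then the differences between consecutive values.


First value: 15
Deltas:
  26 - 15 = 11
  29 - 26 = 3
  31 - 29 = 2
  37 - 31 = 6
  89 - 37 = 52
  96 - 89 = 7


Delta encoded: [15, 11, 3, 2, 6, 52, 7]


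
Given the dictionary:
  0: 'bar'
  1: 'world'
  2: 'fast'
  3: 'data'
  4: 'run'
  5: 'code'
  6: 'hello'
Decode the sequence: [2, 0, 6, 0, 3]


Look up each index in the dictionary:
  2 -> 'fast'
  0 -> 'bar'
  6 -> 'hello'
  0 -> 'bar'
  3 -> 'data'

Decoded: "fast bar hello bar data"


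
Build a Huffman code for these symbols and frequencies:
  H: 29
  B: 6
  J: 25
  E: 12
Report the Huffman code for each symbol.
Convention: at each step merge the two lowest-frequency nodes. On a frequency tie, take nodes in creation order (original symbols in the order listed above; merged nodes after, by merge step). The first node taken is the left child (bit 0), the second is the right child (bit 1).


Huffman tree construction:
Step 1: Merge B(6) + E(12) = 18
Step 2: Merge (B+E)(18) + J(25) = 43
Step 3: Merge H(29) + ((B+E)+J)(43) = 72
Read each symbol's code off the tree from the root (left child = 0, right child = 1).

Codes:
  H: 0 (length 1)
  B: 100 (length 3)
  J: 11 (length 2)
  E: 101 (length 3)
Average code length: 133/72 = 1.8472 bits/symbol


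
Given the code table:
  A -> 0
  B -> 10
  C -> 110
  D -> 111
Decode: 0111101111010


Decoding:
0 -> A
111 -> D
10 -> B
111 -> D
10 -> B
10 -> B


Result: ADBDBB


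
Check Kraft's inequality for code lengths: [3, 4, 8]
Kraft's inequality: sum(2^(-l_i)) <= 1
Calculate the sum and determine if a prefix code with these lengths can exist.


Sum = 2^(-3) + 2^(-4) + 2^(-8)
    = 0.125 + 0.0625 + 0.00390625
    = 49/256 = 0.19140625
Since 0.19140625 <= 1, Kraft's inequality IS satisfied.
A prefix code with these lengths CAN exist.

Kraft sum = 0.19140625. Satisfied.


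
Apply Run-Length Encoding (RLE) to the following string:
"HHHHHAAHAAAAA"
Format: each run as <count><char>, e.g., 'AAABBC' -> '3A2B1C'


Scanning runs left to right:
  i=0: run of 'H' x 5 -> '5H'
  i=5: run of 'A' x 2 -> '2A'
  i=7: run of 'H' x 1 -> '1H'
  i=8: run of 'A' x 5 -> '5A'

RLE = 5H2A1H5A


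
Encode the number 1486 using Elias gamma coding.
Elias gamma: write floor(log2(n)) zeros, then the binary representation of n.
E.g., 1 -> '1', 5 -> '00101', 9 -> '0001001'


num_bits = floor(log2(1486)) + 1 = 11
leading_zeros = num_bits - 1 = 10
binary(1486) = 10111001110

Elias gamma(1486) = '0000000000' + '10111001110' = 000000000010111001110 (21 bits)


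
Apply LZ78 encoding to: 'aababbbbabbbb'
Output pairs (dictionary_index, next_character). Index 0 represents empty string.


LZ78 encoding steps:
Dictionary: {0: ''}
Step 1: w='' (idx 0), next='a' -> output (0, 'a'), add 'a' as idx 1
Step 2: w='a' (idx 1), next='b' -> output (1, 'b'), add 'ab' as idx 2
Step 3: w='ab' (idx 2), next='b' -> output (2, 'b'), add 'abb' as idx 3
Step 4: w='' (idx 0), next='b' -> output (0, 'b'), add 'b' as idx 4
Step 5: w='b' (idx 4), next='a' -> output (4, 'a'), add 'ba' as idx 5
Step 6: w='b' (idx 4), next='b' -> output (4, 'b'), add 'bb' as idx 6
Step 7: w='bb' (idx 6), end of input -> output (6, '')


Encoded: [(0, 'a'), (1, 'b'), (2, 'b'), (0, 'b'), (4, 'a'), (4, 'b'), (6, '')]


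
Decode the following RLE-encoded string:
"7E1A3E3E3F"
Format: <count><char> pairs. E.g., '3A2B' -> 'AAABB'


Expanding each <count><char> pair:
  7E -> 'EEEEEEE'
  1A -> 'A'
  3E -> 'EEE'
  3E -> 'EEE'
  3F -> 'FFF'

Decoded = EEEEEEEAEEEEEEFFF


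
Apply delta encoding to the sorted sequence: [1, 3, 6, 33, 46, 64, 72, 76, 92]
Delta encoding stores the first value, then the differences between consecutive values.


First value: 1
Deltas:
  3 - 1 = 2
  6 - 3 = 3
  33 - 6 = 27
  46 - 33 = 13
  64 - 46 = 18
  72 - 64 = 8
  76 - 72 = 4
  92 - 76 = 16


Delta encoded: [1, 2, 3, 27, 13, 18, 8, 4, 16]


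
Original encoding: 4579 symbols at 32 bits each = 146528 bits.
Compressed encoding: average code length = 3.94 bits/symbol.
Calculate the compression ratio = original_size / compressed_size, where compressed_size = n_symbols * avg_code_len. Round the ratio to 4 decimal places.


original_size = n_symbols * orig_bits = 4579 * 32 = 146528 bits
compressed_size = n_symbols * avg_code_len = 4579 * 3.94 = 18041.26 bits
ratio = original_size / compressed_size = 146528 / 18041.26 = 8.1218

Compression ratio = 8.1218


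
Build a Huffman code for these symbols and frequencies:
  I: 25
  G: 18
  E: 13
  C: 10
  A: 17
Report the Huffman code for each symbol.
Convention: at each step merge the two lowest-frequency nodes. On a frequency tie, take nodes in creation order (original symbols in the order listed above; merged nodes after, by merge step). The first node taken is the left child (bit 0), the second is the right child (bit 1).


Huffman tree construction:
Step 1: Merge C(10) + E(13) = 23
Step 2: Merge A(17) + G(18) = 35
Step 3: Merge (C+E)(23) + I(25) = 48
Step 4: Merge (A+G)(35) + ((C+E)+I)(48) = 83
Read each symbol's code off the tree from the root (left child = 0, right child = 1).

Codes:
  I: 11 (length 2)
  G: 01 (length 2)
  E: 101 (length 3)
  C: 100 (length 3)
  A: 00 (length 2)
Average code length: 189/83 = 2.2771 bits/symbol


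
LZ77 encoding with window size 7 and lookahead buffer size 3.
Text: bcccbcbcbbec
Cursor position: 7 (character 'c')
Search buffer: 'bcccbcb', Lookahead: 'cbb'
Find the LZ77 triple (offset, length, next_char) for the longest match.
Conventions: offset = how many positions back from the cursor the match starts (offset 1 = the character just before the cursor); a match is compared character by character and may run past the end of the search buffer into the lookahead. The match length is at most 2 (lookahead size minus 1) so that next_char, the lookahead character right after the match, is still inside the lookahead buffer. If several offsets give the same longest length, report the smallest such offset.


Try each offset into the search buffer:
  offset=1 (pos 6, char 'b'): match length 0
  offset=2 (pos 5, char 'c'): match length 2
  offset=3 (pos 4, char 'b'): match length 0
  offset=4 (pos 3, char 'c'): match length 2
  offset=5 (pos 2, char 'c'): match length 1
  offset=6 (pos 1, char 'c'): match length 1
  offset=7 (pos 0, char 'b'): match length 0
Longest match has length 2, found at offsets 2, 4; take the smallest, offset 2.
next_char = character at position 7 + 2 = 9 -> 'b'

Best match: offset=2, length=2 (matching 'cb' starting at position 5)
LZ77 triple: (2, 2, 'b')


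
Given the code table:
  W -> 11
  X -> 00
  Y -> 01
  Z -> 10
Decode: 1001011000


Decoding:
10 -> Z
01 -> Y
01 -> Y
10 -> Z
00 -> X


Result: ZYYZX


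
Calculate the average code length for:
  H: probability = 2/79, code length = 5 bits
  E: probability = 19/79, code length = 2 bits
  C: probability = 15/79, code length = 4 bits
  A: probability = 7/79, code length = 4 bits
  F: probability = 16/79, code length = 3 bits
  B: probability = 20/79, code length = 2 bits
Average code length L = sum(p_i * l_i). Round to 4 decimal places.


Weighted contributions p_i * l_i:
  H: (2/79) * 5 = 10/79
  E: (19/79) * 2 = 38/79
  C: (15/79) * 4 = 60/79
  A: (7/79) * 4 = 28/79
  F: (16/79) * 3 = 48/79
  B: (20/79) * 2 = 40/79
Sum = (10 + 38 + 60 + 28 + 48 + 40)/79 = 224/79

L = 224/79 = 2.8354 bits/symbol


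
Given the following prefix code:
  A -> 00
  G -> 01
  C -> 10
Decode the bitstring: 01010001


Decoding step by step:
Bits 01 -> G
Bits 01 -> G
Bits 00 -> A
Bits 01 -> G


Decoded message: GGAG


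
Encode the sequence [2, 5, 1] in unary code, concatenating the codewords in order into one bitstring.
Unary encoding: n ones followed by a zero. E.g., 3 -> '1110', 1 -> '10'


Encode each number as n ones followed by a terminating 0:
  2 -> 110 (3 bits)
  5 -> 111110 (6 bits)
  1 -> 10 (2 bits)
Total length = 3 + 6 + 2 = 11 bits.

Unary([2, 5, 1]) = 11011111010 (11 bits)


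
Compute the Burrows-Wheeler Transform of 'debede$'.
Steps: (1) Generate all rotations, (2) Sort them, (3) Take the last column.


Rotations (sorted):
  0: $debede -> last char: e
  1: bede$de -> last char: e
  2: de$debe -> last char: e
  3: debede$ -> last char: $
  4: e$debed -> last char: d
  5: ebede$d -> last char: d
  6: ede$deb -> last char: b


BWT = eee$ddb


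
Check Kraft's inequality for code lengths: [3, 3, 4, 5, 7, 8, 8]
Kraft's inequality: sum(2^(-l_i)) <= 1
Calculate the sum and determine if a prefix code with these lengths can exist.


Sum = 2^(-3) + 2^(-3) + 2^(-4) + 2^(-5) + 2^(-7) + 2^(-8) + 2^(-8)
    = 0.125 + 0.125 + 0.0625 + 0.03125 + 0.0078125 + 0.00390625 + 0.00390625
    = 92/256 = 0.359375
Since 0.359375 <= 1, Kraft's inequality IS satisfied.
A prefix code with these lengths CAN exist.

Kraft sum = 0.359375. Satisfied.


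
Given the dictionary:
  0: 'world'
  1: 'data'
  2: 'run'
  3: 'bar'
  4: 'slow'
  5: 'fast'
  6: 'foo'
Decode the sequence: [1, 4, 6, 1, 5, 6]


Look up each index in the dictionary:
  1 -> 'data'
  4 -> 'slow'
  6 -> 'foo'
  1 -> 'data'
  5 -> 'fast'
  6 -> 'foo'

Decoded: "data slow foo data fast foo"


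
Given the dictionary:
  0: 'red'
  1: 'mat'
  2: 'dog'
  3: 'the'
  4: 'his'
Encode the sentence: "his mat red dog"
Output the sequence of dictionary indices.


Look up each word in the dictionary:
  'his' -> 4
  'mat' -> 1
  'red' -> 0
  'dog' -> 2

Encoded: [4, 1, 0, 2]


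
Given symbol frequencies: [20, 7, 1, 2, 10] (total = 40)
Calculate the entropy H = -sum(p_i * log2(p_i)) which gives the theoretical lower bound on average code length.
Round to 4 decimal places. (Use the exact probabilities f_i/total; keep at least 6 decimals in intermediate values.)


Per-symbol terms -p_i * log2(p_i) with p_i = f_i/40:
  p = 20/40 = 0.500000: log2(p) = -1.000000, -p*log2(p) = 0.500000
  p = 7/40 = 0.175000: log2(p) = -2.514573, -p*log2(p) = 0.440050
  p = 1/40 = 0.025000: log2(p) = -5.321928, -p*log2(p) = 0.133048
  p = 2/40 = 0.050000: log2(p) = -4.321928, -p*log2(p) = 0.216096
  p = 10/40 = 0.250000: log2(p) = -2.000000, -p*log2(p) = 0.500000
H = 0.500000 + 0.440050 + 0.133048 + 0.216096 + 0.500000 = 1.789194

H = 1.7892 bits/symbol


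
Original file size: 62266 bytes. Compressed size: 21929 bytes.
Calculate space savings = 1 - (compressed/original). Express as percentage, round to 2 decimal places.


ratio = compressed/original = 21929/62266 = 0.352183
savings = 1 - ratio = 1 - 0.352183 = 0.647817
as a percentage: 0.647817 * 100 = 64.78%

Space savings = 1 - 21929/62266 = 64.78%


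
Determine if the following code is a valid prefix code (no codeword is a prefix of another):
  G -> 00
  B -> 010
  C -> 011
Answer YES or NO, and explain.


Checking each pair (does one codeword prefix another?):
  G='00' vs B='010': no prefix
  G='00' vs C='011': no prefix
  B='010' vs G='00': no prefix
  B='010' vs C='011': no prefix
  C='011' vs G='00': no prefix
  C='011' vs B='010': no prefix
No violation found over all pairs.

YES -- this is a valid prefix code. No codeword is a prefix of any other codeword.


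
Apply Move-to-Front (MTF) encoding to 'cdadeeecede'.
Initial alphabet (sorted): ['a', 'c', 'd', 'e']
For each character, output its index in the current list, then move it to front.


MTF encoding:
'c': index 1 in ['a', 'c', 'd', 'e'] -> ['c', 'a', 'd', 'e']
'd': index 2 in ['c', 'a', 'd', 'e'] -> ['d', 'c', 'a', 'e']
'a': index 2 in ['d', 'c', 'a', 'e'] -> ['a', 'd', 'c', 'e']
'd': index 1 in ['a', 'd', 'c', 'e'] -> ['d', 'a', 'c', 'e']
'e': index 3 in ['d', 'a', 'c', 'e'] -> ['e', 'd', 'a', 'c']
'e': index 0 in ['e', 'd', 'a', 'c'] -> ['e', 'd', 'a', 'c']
'e': index 0 in ['e', 'd', 'a', 'c'] -> ['e', 'd', 'a', 'c']
'c': index 3 in ['e', 'd', 'a', 'c'] -> ['c', 'e', 'd', 'a']
'e': index 1 in ['c', 'e', 'd', 'a'] -> ['e', 'c', 'd', 'a']
'd': index 2 in ['e', 'c', 'd', 'a'] -> ['d', 'e', 'c', 'a']
'e': index 1 in ['d', 'e', 'c', 'a'] -> ['e', 'd', 'c', 'a']


Output: [1, 2, 2, 1, 3, 0, 0, 3, 1, 2, 1]


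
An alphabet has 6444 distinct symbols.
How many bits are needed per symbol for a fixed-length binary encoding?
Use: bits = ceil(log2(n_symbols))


log2(6444) = 12.6537
Bracket: 2^12 = 4096 < 6444 <= 2^13 = 8192
So ceil(log2(6444)) = 13

bits = ceil(log2(6444)) = ceil(12.6537) = 13 bits
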